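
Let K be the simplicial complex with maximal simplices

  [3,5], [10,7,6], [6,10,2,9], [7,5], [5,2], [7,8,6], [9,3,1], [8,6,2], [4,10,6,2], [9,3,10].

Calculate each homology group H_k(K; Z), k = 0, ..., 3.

We work with the vertex ordering 1 < 2 < 3 < 4 < 5 < 6 < 7 < 8 < 9 < 10. The simplices of K, each written with vertices in increasing order, are:

  0-simplices (10): [1], [2], [3], [4], [5], [6], [7], [8], [9], [10]
  1-simplices (21): [1,3], [1,9], [2,4], [2,5], [2,6], [2,8], [2,9], [2,10], [3,5], [3,9], [3,10], [4,6], [4,10], [5,7], [6,7], [6,8], [6,9], [6,10], [7,8], [7,10], [9,10]
  2-simplices (12): [1,3,9], [2,4,6], [2,4,10], [2,6,8], [2,6,9], [2,6,10], [2,9,10], [3,9,10], [4,6,10], [6,7,8], [6,7,10], [6,9,10]
  3-simplices (2): [2,4,6,10], [2,6,9,10]

Hence C_0 ≅ Z^10, C_1 ≅ Z^21, C_2 ≅ Z^12, C_3 ≅ Z^2.

Boundary ∂_1: C_1 → C_0 sends each edge [p,q] (with p < q) to q − p.
As a 10×21 matrix over Z this has rank 9, with invariant factors (1,1,1,1,1,1,1,1,1).

The boundary map ∂_2: C_2 → C_1 sends each 2-simplex [p,q,r] to [q,r] − [p,r] + [p,q]. For instance
  ∂[2,6,10] = [6,10] − [2,10] + [2,6],
  ∂[2,4,10] = [4,10] − [2,10] + [2,4].
This gives a 21×12 integer matrix of rank 10; reducing to Smith normal form yields diagonal entries (1,1,1,1,1,1,1,1,1,1).

Boundary ∂_3: C_3 → C_2 sends each 3-simplex σ to the alternating sum Σ_i (−1)^i (σ with its i-th vertex removed). For instance
  ∂[2,6,9,10] = [6,9,10] − [2,9,10] + [2,6,10] − [2,6,9],
  ∂[2,4,6,10] = [4,6,10] − [2,6,10] + [2,4,10] − [2,4,6].
As a 12×2 matrix over Z this has rank 2, with invariant factors (1,1).

Computing H_k = (kernel of ∂_k) / (image of ∂_{k+1}):

  H_0: rank C_0 − rank ∂_1 = 10 − 9 = 1, and the invariant factors of ∂_1 are all 1, so H_0 ≅ Z.
  H_1: rank ker ∂_1 − rank ∂_2 = (21 − 9) − 10 = 2, and the invariant factors of ∂_2 are all 1, so H_1 ≅ Z^2.
  H_2: rank ker ∂_2 − rank ∂_3 = (12 − 10) − 2 = 0, and the invariant factors of ∂_3 are all 1, so H_2 ≅ 0.
  H_3: rank ker ∂_3 − rank ∂_4 = (2 − 2) − 0 = 0, and there is no ∂_4, so H_3 ≅ 0.

As a check, the Euler characteristic is 10 − 21 + 12 − 2 = -1, which agrees with 1 − 2 + 0 − 0 = -1.

H_0 = Z,  H_1 = Z^2,  H_2 = 0,  H_3 = 0.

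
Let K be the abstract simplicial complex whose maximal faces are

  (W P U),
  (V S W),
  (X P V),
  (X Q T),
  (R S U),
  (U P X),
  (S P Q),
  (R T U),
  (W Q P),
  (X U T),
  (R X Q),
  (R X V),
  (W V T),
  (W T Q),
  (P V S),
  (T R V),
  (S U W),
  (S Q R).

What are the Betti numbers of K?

Take the total order P < Q < R < S < T < U < V < W < X on the vertex set. Then K (dimension 2) consists of the simplices:

  0-simplices (9): P, Q, R, S, T, U, V, W, X
  1-simplices (27): PQ, PS, PU, PV, PW, PX, QR, QS, QT, QW, QX, RS, RT, RU, RV, RX, SU, SV, SW, TU, TV, TW, TX, UW, UX, VW, VX
  2-simplices (18): PQS, PQW, PSV, PUW, PUX, PVX, QRS, QRX, QTW, QTX, RSU, RTU, RTV, RVX, SUW, SVW, TUX, TVW

giving chain groups C_0 ≅ Z^9, C_1 ≅ Z^27, C_2 ≅ Z^18.

The boundary map ∂_1: C_1 → C_0 maps an edge to its endpoints' difference, ∂[p,q] = q − p. For instance
  ∂PV = V − P.
The 9×27 boundary matrix has rank 8 and Smith normal form diag(1,1,1,1,1,1,1,1).

∂_2: C_2 → C_1 sends each 2-simplex [p,q,r] to [q,r] − [p,r] + [p,q]. For instance
  ∂PQS = QS − PS + PQ,
  ∂TUX = UX − TX + TU.
This gives a 27×18 integer matrix of rank 18; reducing to Smith normal form yields diagonal entries (1,1,1,1,1,1,1,1,1,1,1,1,1,1,1,1,1,2).

Now H_k = ker ∂_k / im ∂_{k+1}, so:

  H_0: rank C_0 − rank ∂_1 = 9 − 8 = 1, and the invariant factors of ∂_1 are all 1, so H_0 ≅ Z.
  H_1: rank ker ∂_1 − rank ∂_2 = (27 − 8) − 18 = 1, and ∂_2 has invariant factor 2 > 1, so H_1 ≅ Z ⊕ Z/2.
  H_2: rank ker ∂_2 − rank ∂_3 = (18 − 18) − 0 = 0, and there is no ∂_3, so H_2 ≅ 0.

Hence the Betti numbers are b_0 = 1, b_1 = 1, b_2 = 0.

b_0 = 1, b_1 = 1, b_2 = 0.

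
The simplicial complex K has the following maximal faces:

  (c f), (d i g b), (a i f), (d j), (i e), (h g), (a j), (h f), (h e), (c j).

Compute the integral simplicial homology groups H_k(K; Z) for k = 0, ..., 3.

H_0 = Z,  H_1 = Z^4,  H_2 = 0,  H_3 = 0.

We work with the vertex ordering a < b < c < d < e < f < g < h < i < j. The simplices of K, each written with vertices in increasing order, are:

  0-simplices (10): a, b, c, d, e, f, g, h, i, j
  1-simplices (17): af, ai, aj, bd, bg, bi, cf, cj, dg, di, dj, eh, ei, fh, fi, gh, gi
  2-simplices (5): afi, bdg, bdi, bgi, dgi
  3-simplices (1): bdgi

Hence C_0 ≅ Z^10, C_1 ≅ Z^17, C_2 ≅ Z^5, C_3 ≅ Z^1.

Boundary ∂_1: C_1 → C_0 maps an edge to its endpoints' difference, ∂[p,q] = q − p.
The 10×17 boundary matrix has rank 9 and Smith normal form diag(1,1,1,1,1,1,1,1,1).

The boundary map ∂_2: C_2 → C_1 sends each 2-simplex [p,q,r] to [q,r] − [p,r] + [p,q]. For instance
  ∂dgi = gi − di + dg,
  ∂bgi = gi − bi + bg.
The resulting 17×5 matrix has rank 4, and its Smith normal form has invariant factors (1,1,1,1).

∂_3: C_3 → C_2 sends each 3-simplex σ to the alternating sum Σ_i (−1)^i (σ with its i-th vertex removed). For instance
  ∂bdgi = dgi − bgi + bdi − bdg.
The 5×1 boundary matrix has rank 1 and Smith normal form diag(1).

From H_k ≅ ker(∂_k) / im(∂_{k+1}) we obtain:

  H_0: rank C_0 − rank ∂_1 = 10 − 9 = 1, and the invariant factors of ∂_1 are all 1, so H_0 ≅ Z.
  H_1: rank ker ∂_1 − rank ∂_2 = (17 − 9) − 4 = 4, and the invariant factors of ∂_2 are all 1, so H_1 ≅ Z^4.
  H_2: rank ker ∂_2 − rank ∂_3 = (5 − 4) − 1 = 0, and the invariant factors of ∂_3 are all 1, so H_2 ≅ 0.
  H_3: rank ker ∂_3 − rank ∂_4 = (1 − 1) − 0 = 0, and there is no ∂_4, so H_3 ≅ 0.

As a check, the Euler characteristic is 10 − 17 + 5 − 1 = -3, which agrees with 1 − 4 + 0 − 0 = -3.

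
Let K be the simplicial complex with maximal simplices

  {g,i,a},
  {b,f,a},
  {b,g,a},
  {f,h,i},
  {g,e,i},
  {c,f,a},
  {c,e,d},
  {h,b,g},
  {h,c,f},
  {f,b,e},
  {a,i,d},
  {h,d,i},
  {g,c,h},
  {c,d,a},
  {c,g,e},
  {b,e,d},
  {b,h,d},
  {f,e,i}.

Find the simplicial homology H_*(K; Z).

Fix the vertex order a < b < c < d < e < f < g < h < i and write every simplex with vertices in increasing order. Then dim K = 2 and the simplices of K are:

  0-simplices (9): a, b, c, d, e, f, g, h, i
  1-simplices (27): ab, ac, ad, af, ag, ai, bd, be, bf, bg, bh, cd, ce, cf, cg, ch, de, dh, di, ef, eg, ei, fh, fi, gh, gi, hi
  2-simplices (18): abf, abg, acd, acf, adi, agi, bde, bdh, bef, bgh, cde, ceg, cfh, cgh, dhi, efi, egi, fhi

so the chain groups are C_0 ≅ Z^9, C_1 ≅ Z^27, C_2 ≅ Z^18.

∂_1: C_1 → C_0 maps an edge to its endpoints' difference, ∂[p,q] = q − p.
As a 9×27 matrix over Z this has rank 8, with invariant factors (1,1,1,1,1,1,1,1).

The boundary map ∂_2: C_2 → C_1 sends each 2-simplex [p,q,r] to [q,r] − [p,r] + [p,q]. For instance
  ∂bdh = dh − bh + bd,
  ∂cde = de − ce + cd.
The 27×18 boundary matrix has rank 17 and Smith normal form diag(1,1,1,1,1,1,1,1,1,1,1,1,1,1,1,1,1).

Now H_k = ker ∂_k / im ∂_{k+1}, so:

  H_0: rank C_0 − rank ∂_1 = 9 − 8 = 1, and the invariant factors of ∂_1 are all 1, so H_0 ≅ Z.
  H_1: rank ker ∂_1 − rank ∂_2 = (27 − 8) − 17 = 2, and the invariant factors of ∂_2 are all 1, so H_1 ≅ Z^2.
  H_2: rank ker ∂_2 − rank ∂_3 = (18 − 17) − 0 = 1, and there is no ∂_3, so H_2 ≅ Z.

H_0 = Z,  H_1 = Z^2,  H_2 = Z.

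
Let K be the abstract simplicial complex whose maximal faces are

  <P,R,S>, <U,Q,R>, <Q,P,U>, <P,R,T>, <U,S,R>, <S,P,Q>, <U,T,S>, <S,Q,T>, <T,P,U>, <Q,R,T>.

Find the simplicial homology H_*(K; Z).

H_0 ≅ Z,  H_1 ≅ Z/2Z,  H_2 = 0.

Take the total order P < Q < R < S < T < U on the vertex set. Then K (dimension 2) consists of the simplices:

  0-simplices (6): P, Q, R, S, T, U
  1-simplices (15): PQ, PR, PS, PT, PU, QR, QS, QT, QU, RS, RT, RU, ST, SU, TU
  2-simplices (10): PQS, PQU, PRS, PRT, PTU, QRT, QRU, QST, RSU, STU

so the chain groups are C_0 ≅ Z^6, C_1 ≅ Z^15, C_2 ≅ Z^10.

Boundary ∂_1: C_1 → C_0 maps an edge to its endpoints' difference, ∂[p,q] = q − p.
As a 6×15 matrix over Z this has rank 5, with invariant factors (1,1,1,1,1).

The boundary map ∂_2: C_2 → C_1 sends each 2-simplex [p,q,r] to [q,r] − [p,r] + [p,q]. For instance
  ∂PRT = RT − PT + PR,
  ∂RSU = SU − RU + RS.
The 15×10 boundary matrix has rank 10 and Smith normal form diag(1,1,1,1,1,1,1,1,1,2).

Computing H_k = (kernel of ∂_k) / (image of ∂_{k+1}):

  H_0: rank C_0 − rank ∂_1 = 6 − 5 = 1, and the invariant factors of ∂_1 are all 1, so H_0 ≅ Z.
  H_1: rank ker ∂_1 − rank ∂_2 = (15 − 5) − 10 = 0, and ∂_2 has invariant factor 2 > 1, so H_1 ≅ Z/2Z.
  H_2: rank ker ∂_2 − rank ∂_3 = (10 − 10) − 0 = 0, and there is no ∂_3, so H_2 ≅ 0.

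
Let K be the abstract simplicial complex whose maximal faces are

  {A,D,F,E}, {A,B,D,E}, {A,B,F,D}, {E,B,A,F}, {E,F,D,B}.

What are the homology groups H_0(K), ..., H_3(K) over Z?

H_0 = Z,  H_1 = 0,  H_2 = 0,  H_3 = Z.

We work with the vertex ordering A < B < D < E < F. The simplices of K, each written with vertices in increasing order, are:

  0-simplices (5): A, B, D, E, F
  1-simplices (10): AB, AD, AE, AF, BD, BE, BF, DE, DF, EF
  2-simplices (10): ABD, ABE, ABF, ADE, ADF, AEF, BDE, BDF, BEF, DEF
  3-simplices (5): ABDE, ABDF, ABEF, ADEF, BDEF

Hence C_0 ≅ Z^5, C_1 ≅ Z^10, C_2 ≅ Z^10, C_3 ≅ Z^5.

Boundary ∂_1: C_1 → C_0 is given by ∂[p,q] = [q] − [p]. For instance
  ∂EF = F − E.
As a 5×10 matrix over Z this has rank 4, with invariant factors (1,1,1,1).

∂_2: C_2 → C_1 sends each 2-simplex [p,q,r] to [q,r] − [p,r] + [p,q]. For instance
  ∂BDF = DF − BF + BD,
  ∂ADE = DE − AE + AD.
The resulting 10×10 matrix has rank 6, and its Smith normal form has invariant factors (1,1,1,1,1,1).

The boundary map ∂_3: C_3 → C_2 sends each 3-simplex σ to the alternating sum Σ_i (−1)^i (σ with its i-th vertex removed). For instance
  ∂BDEF = DEF − BEF + BDF − BDE,
  ∂ABDE = BDE − ADE + ABE − ABD.
The resulting 10×5 matrix has rank 4, and its Smith normal form has invariant factors (1,1,1,1).

Reading off H_k = ker ∂_k / im ∂_{k+1}:

  H_0: rank C_0 − rank ∂_1 = 5 − 4 = 1, and the invariant factors of ∂_1 are all 1, so H_0 = Z.
  H_1: rank ker ∂_1 − rank ∂_2 = (10 − 4) − 6 = 0, and the invariant factors of ∂_2 are all 1, so H_1 = 0.
  H_2: rank ker ∂_2 − rank ∂_3 = (10 − 6) − 4 = 0, and the invariant factors of ∂_3 are all 1, so H_2 = 0.
  H_3: rank ker ∂_3 − rank ∂_4 = (5 − 4) − 0 = 1, and there is no ∂_4, so H_3 = Z.

(K is a triangulation of the 3-sphere S^3.)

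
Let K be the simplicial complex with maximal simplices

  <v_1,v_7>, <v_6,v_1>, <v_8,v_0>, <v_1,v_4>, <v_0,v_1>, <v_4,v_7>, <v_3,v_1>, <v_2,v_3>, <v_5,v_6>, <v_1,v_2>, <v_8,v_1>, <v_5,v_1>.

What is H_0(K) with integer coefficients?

Fix the vertex order v_0 < v_1 < v_2 < v_3 < v_4 < v_5 < v_6 < v_7 < v_8 and write every simplex with vertices in increasing order. Then dim K = 1 and the simplices of K are:

  0-simplices (9): [v_0], [v_1], [v_2], [v_3], [v_4], [v_5], [v_6], [v_7], [v_8]
  1-simplices (12): [v_0,v_1], [v_0,v_8], [v_1,v_2], [v_1,v_3], [v_1,v_4], [v_1,v_5], [v_1,v_6], [v_1,v_7], [v_1,v_8], [v_2,v_3], [v_4,v_7], [v_5,v_6]

so the chain groups are C_0 ≅ Z^9, C_1 ≅ Z^12.

Boundary ∂_1: C_1 → C_0 is given by ∂[p,q] = [q] − [p].
This gives a 9×12 integer matrix of rank 8; reducing to Smith normal form yields diagonal entries (1,1,1,1,1,1,1,1).

From H_k ≅ ker(∂_k) / im(∂_{k+1}) we obtain:

  H_0: rank C_0 − rank ∂_1 = 9 − 8 = 1, and the invariant factors of ∂_1 are all 1, so H_0 = Z.

H_0 ≅ Z.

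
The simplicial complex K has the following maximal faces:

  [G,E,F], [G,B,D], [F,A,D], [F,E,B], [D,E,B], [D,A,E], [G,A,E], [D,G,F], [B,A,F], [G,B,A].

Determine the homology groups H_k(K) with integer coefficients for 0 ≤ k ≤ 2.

H_0 = Z,  H_1 = Z/2,  H_2 = 0.

Fix the vertex order A < B < D < E < F < G and write every simplex with vertices in increasing order. Then dim K = 2 and the simplices of K are:

  0-simplices (6): A, B, D, E, F, G
  1-simplices (15): AB, AD, AE, AF, AG, BD, BE, BF, BG, DE, DF, DG, EF, EG, FG
  2-simplices (10): ABF, ABG, ADE, ADF, AEG, BDE, BDG, BEF, DFG, EFG

so the chain groups are C_0 ≅ Z^6, C_1 ≅ Z^15, C_2 ≅ Z^10.

Boundary ∂_1: C_1 → C_0 is given by ∂[p,q] = [q] − [p]. For instance
  ∂AE = E − A.
The resulting 6×15 matrix has rank 5, and its Smith normal form has invariant factors (1,1,1,1,1).

∂_2: C_2 → C_1 maps a triangle to the signed sum of its edges. For instance
  ∂BDE = DE − BE + BD,
  ∂DFG = FG − DG + DF.
As a 15×10 matrix over Z this has rank 10, with invariant factors (1,1,1,1,1,1,1,1,1,2).

From H_k ≅ ker(∂_k) / im(∂_{k+1}) we obtain:

  H_0: rank C_0 − rank ∂_1 = 6 − 5 = 1, and the invariant factors of ∂_1 are all 1, so H_0 = Z.
  H_1: rank ker ∂_1 − rank ∂_2 = (15 − 5) − 10 = 0, and ∂_2 has invariant factor 2 > 1, so H_1 = Z/2.
  H_2: rank ker ∂_2 − rank ∂_3 = (10 − 10) − 0 = 0, and there is no ∂_3, so H_2 = 0.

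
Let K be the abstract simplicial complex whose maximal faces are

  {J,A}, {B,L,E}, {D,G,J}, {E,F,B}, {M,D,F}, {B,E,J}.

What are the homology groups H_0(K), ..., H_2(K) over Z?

We work with the vertex ordering A < B < D < E < F < G < J < L < M. The simplices of K, each written with vertices in increasing order, are:

  0-simplices (9): A, B, D, E, F, G, J, L, M
  1-simplices (14): AJ, BE, BF, BJ, BL, DF, DG, DJ, DM, EF, EJ, EL, FM, GJ
  2-simplices (5): BEF, BEJ, BEL, DFM, DGJ

Hence C_0 ≅ Z^9, C_1 ≅ Z^14, C_2 ≅ Z^5.

Boundary ∂_1: C_1 → C_0 is given by ∂[p,q] = [q] − [p].
This gives a 9×14 integer matrix of rank 8; reducing to Smith normal form yields diagonal entries (1,1,1,1,1,1,1,1).

The boundary map ∂_2: C_2 → C_1 acts by ∂[p,q,r] = [q,r] − [p,r] + [p,q]. For instance
  ∂DFM = FM − DM + DF,
  ∂DGJ = GJ − DJ + DG.
As a 14×5 matrix over Z this has rank 5, with invariant factors (1,1,1,1,1).

From H_k ≅ ker(∂_k) / im(∂_{k+1}) we obtain:

  H_0: rank C_0 − rank ∂_1 = 9 − 8 = 1, and the invariant factors of ∂_1 are all 1, so H_0 = Z.
  H_1: rank ker ∂_1 − rank ∂_2 = (14 − 8) − 5 = 1, and the invariant factors of ∂_2 are all 1, so H_1 = Z.
  H_2: rank ker ∂_2 − rank ∂_3 = (5 − 5) − 0 = 0, and there is no ∂_3, so H_2 = 0.

H_0 ≅ Z,  H_1 ≅ Z,  H_2 = 0.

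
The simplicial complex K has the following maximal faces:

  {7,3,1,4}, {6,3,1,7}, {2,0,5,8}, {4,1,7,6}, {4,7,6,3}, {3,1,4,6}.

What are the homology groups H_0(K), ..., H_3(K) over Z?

K has 9 vertices, 16 edges, 14 triangles, 6 3-simplices.
rank ∂_0 = 0, rank ∂_1 = 7 ⇒ b_0 = 9 − 0 − 7 = 2; all invariant factors of ∂_1 are 1 so no torsion. So H_0 = Z^2.
rank ∂_1 = 7, rank ∂_2 = 9 ⇒ b_1 = 16 − 7 − 9 = 0; all invariant factors of ∂_2 are 1 so no torsion. So H_1 = 0.
rank ∂_2 = 9, rank ∂_3 = 5 ⇒ b_2 = 14 − 9 − 5 = 0; all invariant factors of ∂_3 are 1 so no torsion. So H_2 = 0.
rank ∂_3 = 5, rank ∂_4 = 0 ⇒ b_3 = 6 − 5 − 0 = 1. So H_3 = Z.

H_0 ≅ Z^2,  H_1 = 0,  H_2 = 0,  H_3 ≅ Z.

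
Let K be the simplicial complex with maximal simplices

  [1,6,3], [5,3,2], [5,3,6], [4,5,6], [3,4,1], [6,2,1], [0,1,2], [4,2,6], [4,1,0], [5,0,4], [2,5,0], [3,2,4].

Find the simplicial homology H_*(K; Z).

We work with the vertex ordering 0 < 1 < 2 < 3 < 4 < 5 < 6. The simplices of K, each written with vertices in increasing order, are:

  0-simplices (7): [0], [1], [2], [3], [4], [5], [6]
  1-simplices (18): [0,1], [0,2], [0,4], [0,5], [1,2], [1,3], [1,4], [1,6], [2,3], [2,4], [2,5], [2,6], [3,4], [3,5], [3,6], [4,5], [4,6], [5,6]
  2-simplices (12): [0,1,2], [0,1,4], [0,2,5], [0,4,5], [1,2,6], [1,3,4], [1,3,6], [2,3,4], [2,3,5], [2,4,6], [3,5,6], [4,5,6]

Hence C_0 ≅ Z^7, C_1 ≅ Z^18, C_2 ≅ Z^12.

The boundary map ∂_1: C_1 → C_0 maps an edge to its endpoints' difference, ∂[p,q] = q − p. For instance
  ∂[1,6] = [6] − [1].
As a 7×18 matrix over Z this has rank 6, with invariant factors (1,1,1,1,1,1).

Boundary ∂_2: C_2 → C_1 acts by ∂[p,q,r] = [q,r] − [p,r] + [p,q]. For instance
  ∂[1,3,4] = [3,4] − [1,4] + [1,3],
  ∂[0,1,2] = [1,2] − [0,2] + [0,1].
As a 18×12 matrix over Z this has rank 12, with invariant factors (1,1,1,1,1,1,1,1,1,1,1,2).

Now H_k = ker ∂_k / im ∂_{k+1}, so:

  H_0: rank C_0 − rank ∂_1 = 7 − 6 = 1, and the invariant factors of ∂_1 are all 1, so H_0 = Z.
  H_1: rank ker ∂_1 − rank ∂_2 = (18 − 6) − 12 = 0, and ∂_2 has invariant factor 2 > 1, so H_1 = Z/2.
  H_2: rank ker ∂_2 − rank ∂_3 = (12 − 12) − 0 = 0, and there is no ∂_3, so H_2 = 0.

(K is a triangulation of the real projective plane RP^2.)

H_0 ≅ Z,  H_1 ≅ Z/2,  H_2 = 0.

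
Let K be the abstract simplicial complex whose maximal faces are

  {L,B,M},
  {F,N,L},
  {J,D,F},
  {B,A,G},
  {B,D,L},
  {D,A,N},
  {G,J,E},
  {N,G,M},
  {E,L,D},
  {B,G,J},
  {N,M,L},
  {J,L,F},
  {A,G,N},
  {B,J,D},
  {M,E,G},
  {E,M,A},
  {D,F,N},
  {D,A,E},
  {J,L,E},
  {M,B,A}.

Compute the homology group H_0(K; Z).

H_0 = Z.

Take the total order A < B < D < E < F < G < J < L < M < N on the vertex set. Then K (dimension 2) consists of the simplices:

  0-simplices (10): A, B, D, E, F, G, J, L, M, N
  1-simplices (30): AB, AD, AE, AG, AM, AN, BD, BG, BJ, BL, BM, DE, DF, DJ, DL, DN, EG, EJ, EL, EM, FJ, FL, FN, GJ, GM, GN, JL, LM, LN, MN
  2-simplices (20): ABG, ABM, ADE, ADN, AEM, AGN, BDJ, BDL, BGJ, BLM, DEL, DFJ, DFN, EGJ, EGM, EJL, FJL, FLN, GMN, LMN

so the chain groups are C_0 ≅ Z^10, C_1 ≅ Z^30, C_2 ≅ Z^20.

Boundary ∂_1: C_1 → C_0 sends each edge [p,q] (with p < q) to q − p. For instance
  ∂FJ = J − F.
The resulting 10×30 matrix has rank 9, and its Smith normal form has invariant factors (1,1,1,1,1,1,1,1,1).

∂_2: C_2 → C_1 acts by ∂[p,q,r] = [q,r] − [p,r] + [p,q]. For instance
  ∂ADE = DE − AE + AD,
  ∂FLN = LN − FN + FL.
The resulting 30×20 matrix has rank 20, and its Smith normal form has invariant factors (1,1,1,1,1,1,1,1,1,1,1,1,1,1,1,1,1,1,1,2).

Now H_k = ker ∂_k / im ∂_{k+1}, so:

  H_0: rank C_0 − rank ∂_1 = 10 − 9 = 1, and the invariant factors of ∂_1 are all 1, so H_0 = Z.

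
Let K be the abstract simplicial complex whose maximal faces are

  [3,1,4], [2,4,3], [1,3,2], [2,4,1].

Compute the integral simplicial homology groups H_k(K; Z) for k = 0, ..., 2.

H_0 = Z,  H_1 = 0,  H_2 = Z.

We work with the vertex ordering 1 < 2 < 3 < 4. The simplices of K, each written with vertices in increasing order, are:

  0-simplices (4): [1], [2], [3], [4]
  1-simplices (6): [1,2], [1,3], [1,4], [2,3], [2,4], [3,4]
  2-simplices (4): [1,2,3], [1,2,4], [1,3,4], [2,3,4]

giving chain groups C_0 ≅ Z^4, C_1 ≅ Z^6, C_2 ≅ Z^4.

The boundary map ∂_1: C_1 → C_0 is given by ∂[p,q] = [q] − [p]. For instance
  ∂[1,4] = [4] − [1].
This gives a 4×6 integer matrix of rank 3; reducing to Smith normal form yields diagonal entries (1,1,1).

∂_2: C_2 → C_1 acts by ∂[p,q,r] = [q,r] − [p,r] + [p,q]. For instance
  ∂[1,2,4] = [2,4] − [1,4] + [1,2],
  ∂[1,2,3] = [2,3] − [1,3] + [1,2].
As a 6×4 matrix over Z this has rank 3, with invariant factors (1,1,1).

Reading off H_k = ker ∂_k / im ∂_{k+1}:

  H_0: rank C_0 − rank ∂_1 = 4 − 3 = 1, and the invariant factors of ∂_1 are all 1, so H_0 = Z.
  H_1: rank ker ∂_1 − rank ∂_2 = (6 − 3) − 3 = 0, and the invariant factors of ∂_2 are all 1, so H_1 = 0.
  H_2: rank ker ∂_2 − rank ∂_3 = (4 − 3) − 0 = 1, and there is no ∂_3, so H_2 = Z.

(K is a triangulation of the 2-sphere S^2.)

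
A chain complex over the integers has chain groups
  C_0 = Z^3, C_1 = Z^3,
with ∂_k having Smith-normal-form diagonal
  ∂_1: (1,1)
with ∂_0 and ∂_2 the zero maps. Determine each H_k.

H_0 ≅ Z,  H_1 ≅ Z.

H_0: b_0 = 3 − 0 − 2 = 1; torsion from ∂_1 factors > 1: none. So H_0 ≅ Z.
H_1: b_1 = 3 − 2 − 0 = 1; torsion from ∂_2 factors > 1: none. So H_1 ≅ Z.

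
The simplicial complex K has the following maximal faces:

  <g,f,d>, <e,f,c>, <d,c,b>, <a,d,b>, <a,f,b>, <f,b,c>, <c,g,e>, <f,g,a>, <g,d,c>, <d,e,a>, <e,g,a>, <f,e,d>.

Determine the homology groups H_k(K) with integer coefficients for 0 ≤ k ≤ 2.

H_0 = Z,  H_1 = Z/2,  H_2 = 0.

K has 7 vertices, 18 edges, 12 triangles.
rank ∂_0 = 0, rank ∂_1 = 6 ⇒ b_0 = 7 − 0 − 6 = 1; all invariant factors of ∂_1 are 1 so no torsion. So H_0 ≅ Z.
rank ∂_1 = 6, rank ∂_2 = 12 ⇒ b_1 = 18 − 6 − 12 = 0; ∂_2 has invariant factor(s) [2] giving torsion. So H_1 ≅ Z/2.
rank ∂_2 = 12, rank ∂_3 = 0 ⇒ b_2 = 12 − 12 − 0 = 0. So H_2 ≅ 0.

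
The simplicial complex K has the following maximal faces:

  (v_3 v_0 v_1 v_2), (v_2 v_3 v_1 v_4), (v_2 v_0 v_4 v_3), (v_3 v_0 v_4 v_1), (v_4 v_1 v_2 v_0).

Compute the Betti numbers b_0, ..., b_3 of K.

b_0 = 1, b_1 = 0, b_2 = 0, b_3 = 1.

We work with the vertex ordering v_0 < v_1 < v_2 < v_3 < v_4. The simplices of K, each written with vertices in increasing order, are:

  0-simplices (5): [v_0], [v_1], [v_2], [v_3], [v_4]
  1-simplices (10): [v_0,v_1], [v_0,v_2], [v_0,v_3], [v_0,v_4], [v_1,v_2], [v_1,v_3], [v_1,v_4], [v_2,v_3], [v_2,v_4], [v_3,v_4]
  2-simplices (10): [v_0,v_1,v_2], [v_0,v_1,v_3], [v_0,v_1,v_4], [v_0,v_2,v_3], [v_0,v_2,v_4], [v_0,v_3,v_4], [v_1,v_2,v_3], [v_1,v_2,v_4], [v_1,v_3,v_4], [v_2,v_3,v_4]
  3-simplices (5): [v_0,v_1,v_2,v_3], [v_0,v_1,v_2,v_4], [v_0,v_1,v_3,v_4], [v_0,v_2,v_3,v_4], [v_1,v_2,v_3,v_4]

so the chain groups are C_0 ≅ Z^5, C_1 ≅ Z^10, C_2 ≅ Z^10, C_3 ≅ Z^5.

∂_1: C_1 → C_0 maps an edge to its endpoints' difference, ∂[p,q] = q − p.
As a 5×10 matrix over Z this has rank 4, with invariant factors (1,1,1,1).

∂_2: C_2 → C_1 acts by ∂[p,q,r] = [q,r] − [p,r] + [p,q]. For instance
  ∂[v_1,v_2,v_4] = [v_2,v_4] − [v_1,v_4] + [v_1,v_2],
  ∂[v_2,v_3,v_4] = [v_3,v_4] − [v_2,v_4] + [v_2,v_3].
This gives a 10×10 integer matrix of rank 6; reducing to Smith normal form yields diagonal entries (1,1,1,1,1,1).

Boundary ∂_3: C_3 → C_2 sends each 3-simplex σ to the alternating sum Σ_i (−1)^i (σ with its i-th vertex removed). For instance
  ∂[v_0,v_1,v_2,v_3] = [v_1,v_2,v_3] − [v_0,v_2,v_3] + [v_0,v_1,v_3] − [v_0,v_1,v_2],
  ∂[v_0,v_2,v_3,v_4] = [v_2,v_3,v_4] − [v_0,v_3,v_4] + [v_0,v_2,v_4] − [v_0,v_2,v_3].
The resulting 10×5 matrix has rank 4, and its Smith normal form has invariant factors (1,1,1,1).

From H_k ≅ ker(∂_k) / im(∂_{k+1}) we obtain:

  H_0: rank C_0 − rank ∂_1 = 5 − 4 = 1, and the invariant factors of ∂_1 are all 1, so H_0 = Z.
  H_1: rank ker ∂_1 − rank ∂_2 = (10 − 4) − 6 = 0, and the invariant factors of ∂_2 are all 1, so H_1 = 0.
  H_2: rank ker ∂_2 − rank ∂_3 = (10 − 6) − 4 = 0, and the invariant factors of ∂_3 are all 1, so H_2 = 0.
  H_3: rank ker ∂_3 − rank ∂_4 = (5 − 4) − 0 = 1, and there is no ∂_4, so H_3 = Z.

Hence the Betti numbers are b_0 = 1, b_1 = 0, b_2 = 0, b_3 = 1.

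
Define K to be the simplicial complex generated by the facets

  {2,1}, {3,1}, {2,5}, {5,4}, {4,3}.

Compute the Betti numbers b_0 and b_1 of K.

K has 5 vertices, 5 edges.
rank ∂_0 = 0, rank ∂_1 = 4 ⇒ b_0 = 5 − 0 − 4 = 1; all invariant factors of ∂_1 are 1 so no torsion. So H_0 = Z.
rank ∂_1 = 4, rank ∂_2 = 0 ⇒ b_1 = 5 − 4 − 0 = 1. So H_1 = Z.

b_0 = 1, b_1 = 1.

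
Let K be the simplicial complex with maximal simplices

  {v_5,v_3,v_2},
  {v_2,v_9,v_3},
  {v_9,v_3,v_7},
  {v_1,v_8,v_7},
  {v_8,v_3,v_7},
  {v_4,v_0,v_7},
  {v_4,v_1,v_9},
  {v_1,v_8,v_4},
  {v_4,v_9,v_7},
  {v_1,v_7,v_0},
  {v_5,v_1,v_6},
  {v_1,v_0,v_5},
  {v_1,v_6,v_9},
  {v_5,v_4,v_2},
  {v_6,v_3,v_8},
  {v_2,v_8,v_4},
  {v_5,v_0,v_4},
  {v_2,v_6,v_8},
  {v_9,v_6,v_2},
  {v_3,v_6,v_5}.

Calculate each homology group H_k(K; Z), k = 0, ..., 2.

We work with the vertex ordering v_0 < v_1 < v_2 < v_3 < v_4 < v_5 < v_6 < v_7 < v_8 < v_9. The simplices of K, each written with vertices in increasing order, are:

  0-simplices (10): [v_0], [v_1], [v_2], [v_3], [v_4], [v_5], [v_6], [v_7], [v_8], [v_9]
  1-simplices (30): (30 of them)
  2-simplices (20): (20 of them)

giving chain groups C_0 ≅ Z^10, C_1 ≅ Z^30, C_2 ≅ Z^20.

The boundary map ∂_1: C_1 → C_0 is given by ∂[p,q] = [q] − [p]. For instance
  ∂[v_6,v_9] = [v_9] − [v_6].
As a 10×30 matrix over Z this has rank 9, with invariant factors (1,1,1,1,1,1,1,1,1).

∂_2: C_2 → C_1 acts by ∂[p,q,r] = [q,r] − [p,r] + [p,q]. For instance
  ∂[v_3,v_5,v_6] = [v_5,v_6] − [v_3,v_6] + [v_3,v_5],
  ∂[v_1,v_4,v_8] = [v_4,v_8] − [v_1,v_8] + [v_1,v_4].
The resulting 30×20 matrix has rank 20, and its Smith normal form has invariant factors (1,1,1,1,1,1,1,1,1,1,1,1,1,1,1,1,1,1,1,2).

Computing H_k = (kernel of ∂_k) / (image of ∂_{k+1}):

  H_0: rank C_0 − rank ∂_1 = 10 − 9 = 1, and the invariant factors of ∂_1 are all 1, so H_0 = Z.
  H_1: rank ker ∂_1 − rank ∂_2 = (30 − 9) − 20 = 1, and ∂_2 has invariant factor 2 > 1, so H_1 = Z ⊕ Z/2.
  H_2: rank ker ∂_2 − rank ∂_3 = (20 − 20) − 0 = 0, and there is no ∂_3, so H_2 = 0.

As a check, the Euler characteristic is 10 − 30 + 20 = 0, which agrees with 1 − 1 + 0 = 0.

H_0 = Z,  H_1 = Z ⊕ Z/2,  H_2 = 0.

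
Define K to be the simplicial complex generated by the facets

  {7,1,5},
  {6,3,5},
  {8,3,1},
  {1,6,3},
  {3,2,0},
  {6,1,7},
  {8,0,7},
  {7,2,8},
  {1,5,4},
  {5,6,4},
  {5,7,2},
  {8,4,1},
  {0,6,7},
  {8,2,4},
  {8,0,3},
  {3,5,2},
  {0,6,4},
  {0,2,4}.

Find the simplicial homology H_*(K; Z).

H_0 ≅ Z,  H_1 ≅ Z ⊕ Z/2,  H_2 = 0.

Fix the vertex order 0 < 1 < 2 < 3 < 4 < 5 < 6 < 7 < 8 and write every simplex with vertices in increasing order. Then dim K = 2 and the simplices of K are:

  0-simplices (9): [0], [1], [2], [3], [4], [5], [6], [7], [8]
  1-simplices (27): (27 of them)
  2-simplices (18): [0,2,3], [0,2,4], [0,3,8], [0,4,6], [0,6,7], [0,7,8], [1,3,6], [1,3,8], [1,4,5], [1,4,8], [1,5,7], [1,6,7], [2,3,5], [2,4,8], [2,5,7], [2,7,8], [3,5,6], [4,5,6]

so the chain groups are C_0 ≅ Z^9, C_1 ≅ Z^27, C_2 ≅ Z^18.

∂_1: C_1 → C_0 is given by ∂[p,q] = [q] − [p]. For instance
  ∂[0,6] = [6] − [0].
The resulting 9×27 matrix has rank 8, and its Smith normal form has invariant factors (1,1,1,1,1,1,1,1).

∂_2: C_2 → C_1 acts by ∂[p,q,r] = [q,r] − [p,r] + [p,q]. For instance
  ∂[0,6,7] = [6,7] − [0,7] + [0,6],
  ∂[2,7,8] = [7,8] − [2,8] + [2,7].
This gives a 27×18 integer matrix of rank 18; reducing to Smith normal form yields diagonal entries (1,1,1,1,1,1,1,1,1,1,1,1,1,1,1,1,1,2).

Computing H_k = (kernel of ∂_k) / (image of ∂_{k+1}):

  H_0: rank C_0 − rank ∂_1 = 9 − 8 = 1, and the invariant factors of ∂_1 are all 1, so H_0 ≅ Z.
  H_1: rank ker ∂_1 − rank ∂_2 = (27 − 8) − 18 = 1, and ∂_2 has invariant factor 2 > 1, so H_1 ≅ Z ⊕ Z/2.
  H_2: rank ker ∂_2 − rank ∂_3 = (18 − 18) − 0 = 0, and there is no ∂_3, so H_2 ≅ 0.

As a check, the Euler characteristic is 9 − 27 + 18 = 0, which agrees with 1 − 1 + 0 = 0.
(K is a triangulation of the Klein bottle.)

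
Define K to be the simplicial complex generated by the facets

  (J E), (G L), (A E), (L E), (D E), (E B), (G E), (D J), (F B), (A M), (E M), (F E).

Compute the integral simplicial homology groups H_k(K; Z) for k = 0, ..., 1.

K has 9 vertices, 12 edges.
rank ∂_0 = 0, rank ∂_1 = 8 ⇒ b_0 = 9 − 0 − 8 = 1; all invariant factors of ∂_1 are 1 so no torsion. So H_0 ≅ Z.
rank ∂_1 = 8, rank ∂_2 = 0 ⇒ b_1 = 12 − 8 − 0 = 4. So H_1 ≅ Z^4.

H_0 = Z,  H_1 = Z^4.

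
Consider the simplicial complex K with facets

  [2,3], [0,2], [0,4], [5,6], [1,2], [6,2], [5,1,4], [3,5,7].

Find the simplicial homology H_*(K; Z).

H_0 = Z,  H_1 = Z^3,  H_2 = 0.

K has 8 vertices, 12 edges, 2 triangles.
rank ∂_0 = 0, rank ∂_1 = 7 ⇒ b_0 = 8 − 0 − 7 = 1; all invariant factors of ∂_1 are 1 so no torsion. So H_0 = Z.
rank ∂_1 = 7, rank ∂_2 = 2 ⇒ b_1 = 12 − 7 − 2 = 3; all invariant factors of ∂_2 are 1 so no torsion. So H_1 = Z^3.
rank ∂_2 = 2, rank ∂_3 = 0 ⇒ b_2 = 2 − 2 − 0 = 0. So H_2 = 0.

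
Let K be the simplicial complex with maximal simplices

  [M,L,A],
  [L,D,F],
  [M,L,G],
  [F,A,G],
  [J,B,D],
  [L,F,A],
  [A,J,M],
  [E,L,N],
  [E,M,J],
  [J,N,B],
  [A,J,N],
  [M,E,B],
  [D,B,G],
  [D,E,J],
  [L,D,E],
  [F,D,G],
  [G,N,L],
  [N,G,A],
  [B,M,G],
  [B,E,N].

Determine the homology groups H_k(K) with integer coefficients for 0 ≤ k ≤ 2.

We work with the vertex ordering A < B < D < E < F < G < J < L < M < N. The simplices of K, each written with vertices in increasing order, are:

  0-simplices (10): A, B, D, E, F, G, J, L, M, N
  1-simplices (30): AF, AG, AJ, AL, AM, AN, BD, BE, BG, BJ, BM, BN, DE, DF, DG, DJ, DL, EJ, EL, EM, EN, FG, FL, GL, GM, GN, JM, JN, LM, LN
  2-simplices (20): AFG, AFL, AGN, AJM, AJN, ALM, BDG, BDJ, BEM, BEN, BGM, BJN, DEJ, DEL, DFG, DFL, EJM, ELN, GLM, GLN

so the chain groups are C_0 ≅ Z^10, C_1 ≅ Z^30, C_2 ≅ Z^20.

∂_1: C_1 → C_0 sends each edge [p,q] (with p < q) to q − p.
The 10×30 boundary matrix has rank 9 and Smith normal form diag(1,1,1,1,1,1,1,1,1).

Boundary ∂_2: C_2 → C_1 maps a triangle to the signed sum of its edges. For instance
  ∂AGN = GN − AN + AG,
  ∂AJN = JN − AN + AJ.
As a 30×20 matrix over Z this has rank 20, with invariant factors (1,1,1,1,1,1,1,1,1,1,1,1,1,1,1,1,1,1,1,2).

Reading off H_k = ker ∂_k / im ∂_{k+1}:

  H_0: rank C_0 − rank ∂_1 = 10 − 9 = 1, and the invariant factors of ∂_1 are all 1, so H_0 = Z.
  H_1: rank ker ∂_1 − rank ∂_2 = (30 − 9) − 20 = 1, and ∂_2 has invariant factor 2 > 1, so H_1 = Z ⊕ Z/2Z.
  H_2: rank ker ∂_2 − rank ∂_3 = (20 − 20) − 0 = 0, and there is no ∂_3, so H_2 = 0.

(K is a triangulation of the Klein bottle.)

H_0 ≅ Z,  H_1 ≅ Z ⊕ Z/2Z,  H_2 = 0.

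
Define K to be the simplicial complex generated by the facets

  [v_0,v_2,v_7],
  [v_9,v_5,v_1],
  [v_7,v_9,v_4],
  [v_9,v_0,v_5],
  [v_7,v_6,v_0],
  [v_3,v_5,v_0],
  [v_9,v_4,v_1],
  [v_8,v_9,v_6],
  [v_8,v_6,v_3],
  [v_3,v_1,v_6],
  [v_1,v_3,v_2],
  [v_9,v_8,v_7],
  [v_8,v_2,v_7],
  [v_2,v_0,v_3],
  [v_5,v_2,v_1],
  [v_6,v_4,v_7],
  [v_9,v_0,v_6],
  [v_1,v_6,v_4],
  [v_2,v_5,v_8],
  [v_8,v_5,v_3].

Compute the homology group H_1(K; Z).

Take the total order v_0 < v_1 < v_2 < v_3 < v_4 < v_5 < v_6 < v_7 < v_8 < v_9 on the vertex set. Then K (dimension 2) consists of the simplices:

  0-simplices (10): [v_0], [v_1], [v_2], [v_3], [v_4], [v_5], [v_6], [v_7], [v_8], [v_9]
  1-simplices (30): (30 of them)
  2-simplices (20): (20 of them)

so the chain groups are C_0 ≅ Z^10, C_1 ≅ Z^30, C_2 ≅ Z^20.

Boundary ∂_1: C_1 → C_0 is given by ∂[p,q] = [q] − [p]. For instance
  ∂[v_0,v_7] = [v_7] − [v_0].
This gives a 10×30 integer matrix of rank 9; reducing to Smith normal form yields diagonal entries (1,1,1,1,1,1,1,1,1).

The boundary map ∂_2: C_2 → C_1 sends each 2-simplex [p,q,r] to [q,r] − [p,r] + [p,q]. For instance
  ∂[v_0,v_6,v_9] = [v_6,v_9] − [v_0,v_9] + [v_0,v_6],
  ∂[v_0,v_6,v_7] = [v_6,v_7] − [v_0,v_7] + [v_0,v_6].
The resulting 30×20 matrix has rank 20, and its Smith normal form has invariant factors (1,1,1,1,1,1,1,1,1,1,1,1,1,1,1,1,1,1,1,2).

Now H_k = ker ∂_k / im ∂_{k+1}, so:

  H_1: rank ker ∂_1 − rank ∂_2 = (30 − 9) − 20 = 1, and ∂_2 has invariant factor 2 > 1, so H_1 = Z × Z/2.

(K is a triangulation of the Klein bottle.)

H_1 ≅ Z × Z/2.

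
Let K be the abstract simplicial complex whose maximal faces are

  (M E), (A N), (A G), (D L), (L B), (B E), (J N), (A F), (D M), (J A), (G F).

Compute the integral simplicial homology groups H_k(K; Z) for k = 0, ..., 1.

Take the total order A < B < D < E < F < G < J < L < M < N on the vertex set. Then K (dimension 1) consists of the simplices:

  0-simplices (10): A, B, D, E, F, G, J, L, M, N
  1-simplices (11): AF, AG, AJ, AN, BE, BL, DL, DM, EM, FG, JN

Hence C_0 ≅ Z^10, C_1 ≅ Z^11.

The boundary map ∂_1: C_1 → C_0 sends each edge [p,q] (with p < q) to q − p.
This gives a 10×11 integer matrix of rank 8; reducing to Smith normal form yields diagonal entries (1,1,1,1,1,1,1,1).

Reading off H_k = ker ∂_k / im ∂_{k+1}:

  H_0: rank C_0 − rank ∂_1 = 10 − 8 = 2, and the invariant factors of ∂_1 are all 1, so H_0 = Z^2.
  H_1: rank ker ∂_1 − rank ∂_2 = (11 − 8) − 0 = 3, and there is no ∂_2, so H_1 = Z^3.

As a check, the Euler characteristic is 10 − 11 = -1, which agrees with 2 − 3 = -1.

H_0 = Z^2,  H_1 = Z^3.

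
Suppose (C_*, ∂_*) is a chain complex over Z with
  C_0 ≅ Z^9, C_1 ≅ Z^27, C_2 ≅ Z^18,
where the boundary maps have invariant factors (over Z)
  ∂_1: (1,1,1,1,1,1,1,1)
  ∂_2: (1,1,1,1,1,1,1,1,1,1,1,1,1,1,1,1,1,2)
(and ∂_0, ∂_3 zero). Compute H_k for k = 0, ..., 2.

H_0 = Z,  H_1 = Z × Z/2,  H_2 = 0.

H_0: b_0 = 9 − 0 − 8 = 1; torsion from ∂_1 factors > 1: none. So H_0 = Z.
H_1: b_1 = 27 − 8 − 18 = 1; torsion from ∂_2 factors > 1: [2]. So H_1 = Z × Z/2.
H_2: b_2 = 18 − 18 − 0 = 0; torsion from ∂_3 factors > 1: none. So H_2 = 0.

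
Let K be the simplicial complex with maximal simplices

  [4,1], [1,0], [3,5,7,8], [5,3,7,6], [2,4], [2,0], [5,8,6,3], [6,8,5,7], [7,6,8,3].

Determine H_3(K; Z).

Order the vertices as 0 < 1 < 2 < 3 < 4 < 5 < 6 < 7 < 8. Listing each simplex with vertices in this order, K has dimension 3 with simplices:

  0-simplices (9): [0], [1], [2], [3], [4], [5], [6], [7], [8]
  1-simplices (14): [0,1], [0,2], [1,4], [2,4], [3,5], [3,6], [3,7], [3,8], [5,6], [5,7], [5,8], [6,7], [6,8], [7,8]
  2-simplices (10): [3,5,6], [3,5,7], [3,5,8], [3,6,7], [3,6,8], [3,7,8], [5,6,7], [5,6,8], [5,7,8], [6,7,8]
  3-simplices (5): [3,5,6,7], [3,5,6,8], [3,5,7,8], [3,6,7,8], [5,6,7,8]

giving chain groups C_0 ≅ Z^9, C_1 ≅ Z^14, C_2 ≅ Z^10, C_3 ≅ Z^5.

∂_1: C_1 → C_0 sends each edge [p,q] (with p < q) to q − p.
The 9×14 boundary matrix has rank 7 and Smith normal form diag(1,1,1,1,1,1,1).

The boundary map ∂_2: C_2 → C_1 acts by ∂[p,q,r] = [q,r] − [p,r] + [p,q]. For instance
  ∂[6,7,8] = [7,8] − [6,8] + [6,7],
  ∂[5,6,8] = [6,8] − [5,8] + [5,6].
As a 14×10 matrix over Z this has rank 6, with invariant factors (1,1,1,1,1,1).

∂_3: C_3 → C_2 sends each 3-simplex σ to the alternating sum Σ_i (−1)^i (σ with its i-th vertex removed). For instance
  ∂[3,6,7,8] = [6,7,8] − [3,7,8] + [3,6,8] − [3,6,7],
  ∂[3,5,6,7] = [5,6,7] − [3,6,7] + [3,5,7] − [3,5,6].
The 10×5 boundary matrix has rank 4 and Smith normal form diag(1,1,1,1).

Now H_k = ker ∂_k / im ∂_{k+1}, so:

  H_3: rank ker ∂_3 − rank ∂_4 = (5 − 4) − 0 = 1, and there is no ∂_4, so H_3 ≅ Z.

H_3 ≅ Z.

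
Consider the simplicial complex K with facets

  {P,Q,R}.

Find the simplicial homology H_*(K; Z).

H_0 = Z,  H_1 = 0,  H_2 = 0.

We work with the vertex ordering P < Q < R. The simplices of K, each written with vertices in increasing order, are:

  0-simplices (3): P, Q, R
  1-simplices (3): PQ, PR, QR
  2-simplices (1): PQR

Hence C_0 ≅ Z^3, C_1 ≅ Z^3, C_2 ≅ Z^1.

The boundary map ∂_1: C_1 → C_0 maps an edge to its endpoints' difference, ∂[p,q] = q − p.
As a 3×3 matrix over Z this has rank 2, with invariant factors (1,1).

∂_2: C_2 → C_1 acts by ∂[p,q,r] = [q,r] − [p,r] + [p,q]. For instance
  ∂PQR = QR − PR + PQ.
The resulting 3×1 matrix has rank 1, and its Smith normal form has invariant factors (1).

Computing H_k = (kernel of ∂_k) / (image of ∂_{k+1}):

  H_0: rank C_0 − rank ∂_1 = 3 − 2 = 1, and the invariant factors of ∂_1 are all 1, so H_0 = Z.
  H_1: rank ker ∂_1 − rank ∂_2 = (3 − 2) − 1 = 0, and the invariant factors of ∂_2 are all 1, so H_1 = 0.
  H_2: rank ker ∂_2 − rank ∂_3 = (1 − 1) − 0 = 0, and there is no ∂_3, so H_2 = 0.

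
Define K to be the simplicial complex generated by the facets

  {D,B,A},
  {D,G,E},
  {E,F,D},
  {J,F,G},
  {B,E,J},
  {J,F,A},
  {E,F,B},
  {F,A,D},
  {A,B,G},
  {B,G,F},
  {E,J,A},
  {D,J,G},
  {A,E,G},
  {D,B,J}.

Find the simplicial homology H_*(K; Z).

We work with the vertex ordering A < B < D < E < F < G < J. The simplices of K, each written with vertices in increasing order, are:

  0-simplices (7): A, B, D, E, F, G, J
  1-simplices (21): AB, AD, AE, AF, AG, AJ, BD, BE, BF, BG, BJ, DE, DF, DG, DJ, EF, EG, EJ, FG, FJ, GJ
  2-simplices (14): ABD, ABG, ADF, AEG, AEJ, AFJ, BDJ, BEF, BEJ, BFG, DEF, DEG, DGJ, FGJ

so the chain groups are C_0 ≅ Z^7, C_1 ≅ Z^21, C_2 ≅ Z^14.

The boundary map ∂_1: C_1 → C_0 maps an edge to its endpoints' difference, ∂[p,q] = q − p. For instance
  ∂AF = F − A.
This gives a 7×21 integer matrix of rank 6; reducing to Smith normal form yields diagonal entries (1,1,1,1,1,1).

∂_2: C_2 → C_1 sends each 2-simplex [p,q,r] to [q,r] − [p,r] + [p,q]. For instance
  ∂DGJ = GJ − DJ + DG,
  ∂BDJ = DJ − BJ + BD.
This gives a 21×14 integer matrix of rank 13; reducing to Smith normal form yields diagonal entries (1,1,1,1,1,1,1,1,1,1,1,1,1).

From H_k ≅ ker(∂_k) / im(∂_{k+1}) we obtain:

  H_0: rank C_0 − rank ∂_1 = 7 − 6 = 1, and the invariant factors of ∂_1 are all 1, so H_0 ≅ Z.
  H_1: rank ker ∂_1 − rank ∂_2 = (21 − 6) − 13 = 2, and the invariant factors of ∂_2 are all 1, so H_1 ≅ Z^2.
  H_2: rank ker ∂_2 − rank ∂_3 = (14 − 13) − 0 = 1, and there is no ∂_3, so H_2 ≅ Z.

H_0 = Z,  H_1 = Z^2,  H_2 = Z.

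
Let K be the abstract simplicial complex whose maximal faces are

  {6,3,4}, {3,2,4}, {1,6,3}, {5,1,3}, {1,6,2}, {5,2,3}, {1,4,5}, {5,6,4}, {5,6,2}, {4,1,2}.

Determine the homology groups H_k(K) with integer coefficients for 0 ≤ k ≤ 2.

H_0 = Z,  H_1 = Z/2,  H_2 = 0.

Fix the vertex order 1 < 2 < 3 < 4 < 5 < 6 and write every simplex with vertices in increasing order. Then dim K = 2 and the simplices of K are:

  0-simplices (6): [1], [2], [3], [4], [5], [6]
  1-simplices (15): [1,2], [1,3], [1,4], [1,5], [1,6], [2,3], [2,4], [2,5], [2,6], [3,4], [3,5], [3,6], [4,5], [4,6], [5,6]
  2-simplices (10): [1,2,4], [1,2,6], [1,3,5], [1,3,6], [1,4,5], [2,3,4], [2,3,5], [2,5,6], [3,4,6], [4,5,6]

Hence C_0 ≅ Z^6, C_1 ≅ Z^15, C_2 ≅ Z^10.

Boundary ∂_1: C_1 → C_0 sends each edge [p,q] (with p < q) to q − p. For instance
  ∂[2,4] = [4] − [2].
As a 6×15 matrix over Z this has rank 5, with invariant factors (1,1,1,1,1).

The boundary map ∂_2: C_2 → C_1 maps a triangle to the signed sum of its edges. For instance
  ∂[3,4,6] = [4,6] − [3,6] + [3,4],
  ∂[1,2,4] = [2,4] − [1,4] + [1,2].
This gives a 15×10 integer matrix of rank 10; reducing to Smith normal form yields diagonal entries (1,1,1,1,1,1,1,1,1,2).

Computing H_k = (kernel of ∂_k) / (image of ∂_{k+1}):

  H_0: rank C_0 − rank ∂_1 = 6 − 5 = 1, and the invariant factors of ∂_1 are all 1, so H_0 ≅ Z.
  H_1: rank ker ∂_1 − rank ∂_2 = (15 − 5) − 10 = 0, and ∂_2 has invariant factor 2 > 1, so H_1 ≅ Z/2.
  H_2: rank ker ∂_2 − rank ∂_3 = (10 − 10) − 0 = 0, and there is no ∂_3, so H_2 ≅ 0.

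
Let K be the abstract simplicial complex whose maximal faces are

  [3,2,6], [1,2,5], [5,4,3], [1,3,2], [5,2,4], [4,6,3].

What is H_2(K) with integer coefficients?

H_2 ≅ 0.

Take the total order 1 < 2 < 3 < 4 < 5 < 6 on the vertex set. Then K (dimension 2) consists of the simplices:

  0-simplices (6): [1], [2], [3], [4], [5], [6]
  1-simplices (12): [1,2], [1,3], [1,5], [2,3], [2,4], [2,5], [2,6], [3,4], [3,5], [3,6], [4,5], [4,6]
  2-simplices (6): [1,2,3], [1,2,5], [2,3,6], [2,4,5], [3,4,5], [3,4,6]

Hence C_0 ≅ Z^6, C_1 ≅ Z^12, C_2 ≅ Z^6.

The boundary map ∂_1: C_1 → C_0 sends each edge [p,q] (with p < q) to q − p.
As a 6×12 matrix over Z this has rank 5, with invariant factors (1,1,1,1,1).

∂_2: C_2 → C_1 sends each 2-simplex [p,q,r] to [q,r] − [p,r] + [p,q]. For instance
  ∂[3,4,6] = [4,6] − [3,6] + [3,4],
  ∂[3,4,5] = [4,5] − [3,5] + [3,4].
The 12×6 boundary matrix has rank 6 and Smith normal form diag(1,1,1,1,1,1).

From H_k ≅ ker(∂_k) / im(∂_{k+1}) we obtain:

  H_2: rank ker ∂_2 − rank ∂_3 = (6 − 6) − 0 = 0, and there is no ∂_3, so H_2 = 0.

(K is a triangulation of the cylinder S^1 x I.)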